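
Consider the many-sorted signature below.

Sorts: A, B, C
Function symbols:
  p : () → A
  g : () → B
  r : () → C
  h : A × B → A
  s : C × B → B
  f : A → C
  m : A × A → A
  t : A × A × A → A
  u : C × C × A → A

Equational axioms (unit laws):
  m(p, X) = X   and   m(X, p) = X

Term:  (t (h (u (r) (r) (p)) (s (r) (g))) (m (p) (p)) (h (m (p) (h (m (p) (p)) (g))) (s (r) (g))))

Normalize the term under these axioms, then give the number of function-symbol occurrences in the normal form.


size = 17

1. (t (h (u (r) (r) (p)) (s (r) (g))) (m (p) (p)) (h (m (p) (h (m (p) (p)) (g))) (s (r) (g))))  →  (t (h (u (r) (r) (p)) (s (r) (g))) (p) (h (m (p) (h (m (p) (p)) (g))) (s (r) (g))))
2. (t (h (u (r) (r) (p)) (s (r) (g))) (p) (h (m (p) (h (m (p) (p)) (g))) (s (r) (g))))  →  (t (h (u (r) (r) (p)) (s (r) (g))) (p) (h (h (m (p) (p)) (g)) (s (r) (g))))
3. (t (h (u (r) (r) (p)) (s (r) (g))) (p) (h (h (m (p) (p)) (g)) (s (r) (g))))  →  (t (h (u (r) (r) (p)) (s (r) (g))) (p) (h (h (p) (g)) (s (r) (g))))
normal form: (t (h (u (r) (r) (p)) (s (r) (g))) (p) (h (h (p) (g)) (s (r) (g))))


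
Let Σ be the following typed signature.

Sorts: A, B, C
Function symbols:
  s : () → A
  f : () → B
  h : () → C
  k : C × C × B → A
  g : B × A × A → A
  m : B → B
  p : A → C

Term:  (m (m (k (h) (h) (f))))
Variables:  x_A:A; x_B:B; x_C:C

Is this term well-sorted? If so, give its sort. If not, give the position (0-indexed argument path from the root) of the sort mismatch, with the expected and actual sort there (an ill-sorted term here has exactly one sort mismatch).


ill-sorted at position [0, 0]: expected B, got A

      (h) : C
      (h) : C
      (f) : B
    (k (h) (h) (f)) : A
  (m (k (h) (h) (f))) : ✗ arg 0 at [0, 0] has sort A, expected B


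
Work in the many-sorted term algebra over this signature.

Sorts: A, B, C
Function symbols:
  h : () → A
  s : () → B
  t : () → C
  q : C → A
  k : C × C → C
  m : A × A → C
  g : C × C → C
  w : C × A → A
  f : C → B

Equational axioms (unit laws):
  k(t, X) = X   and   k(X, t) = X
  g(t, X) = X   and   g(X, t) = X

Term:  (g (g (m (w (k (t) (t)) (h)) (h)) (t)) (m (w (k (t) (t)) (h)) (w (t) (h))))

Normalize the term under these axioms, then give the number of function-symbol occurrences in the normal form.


size = 13

1. (g (g (m (w (k (t) (t)) (h)) (h)) (t)) (m (w (k (t) (t)) (h)) (w (t) (h))))  →  (g (m (w (k (t) (t)) (h)) (h)) (m (w (k (t) (t)) (h)) (w (t) (h))))
2. (g (m (w (k (t) (t)) (h)) (h)) (m (w (k (t) (t)) (h)) (w (t) (h))))  →  (g (m (w (t) (h)) (h)) (m (w (k (t) (t)) (h)) (w (t) (h))))
3. (g (m (w (t) (h)) (h)) (m (w (k (t) (t)) (h)) (w (t) (h))))  →  (g (m (w (t) (h)) (h)) (m (w (t) (h)) (w (t) (h))))
normal form: (g (m (w (t) (h)) (h)) (m (w (t) (h)) (w (t) (h))))


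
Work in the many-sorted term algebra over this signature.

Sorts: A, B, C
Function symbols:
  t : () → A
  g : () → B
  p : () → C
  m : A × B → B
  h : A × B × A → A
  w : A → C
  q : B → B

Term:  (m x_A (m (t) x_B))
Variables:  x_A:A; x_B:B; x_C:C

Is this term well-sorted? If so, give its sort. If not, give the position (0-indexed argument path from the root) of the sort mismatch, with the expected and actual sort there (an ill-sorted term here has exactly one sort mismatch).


well-sorted; sort = B

  x_A : A
    (t) : A
    x_B : B
  (m (t) x_B) : B
(m x_A (m (t) x_B)) : B


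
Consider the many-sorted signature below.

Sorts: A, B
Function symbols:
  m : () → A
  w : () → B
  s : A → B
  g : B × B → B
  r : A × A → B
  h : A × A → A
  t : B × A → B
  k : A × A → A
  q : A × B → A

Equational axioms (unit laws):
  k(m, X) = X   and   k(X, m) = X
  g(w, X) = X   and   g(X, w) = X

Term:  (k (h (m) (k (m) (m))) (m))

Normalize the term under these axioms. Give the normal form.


normal form = (h (m) (m))

1. (k (h (m) (k (m) (m))) (m))  →  (h (m) (k (m) (m)))
2. (h (m) (k (m) (m)))  →  (h (m) (m))


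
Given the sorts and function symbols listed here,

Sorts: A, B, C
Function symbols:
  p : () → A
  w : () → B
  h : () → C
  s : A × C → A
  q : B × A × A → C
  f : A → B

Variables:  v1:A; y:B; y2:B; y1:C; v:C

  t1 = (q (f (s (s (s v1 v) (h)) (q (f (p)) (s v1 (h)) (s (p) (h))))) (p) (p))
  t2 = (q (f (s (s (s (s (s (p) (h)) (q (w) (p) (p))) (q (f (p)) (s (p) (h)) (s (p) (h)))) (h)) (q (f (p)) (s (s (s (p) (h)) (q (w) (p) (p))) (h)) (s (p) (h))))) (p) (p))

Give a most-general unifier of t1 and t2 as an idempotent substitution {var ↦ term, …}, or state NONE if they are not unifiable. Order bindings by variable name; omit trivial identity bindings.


{v ↦ (q (f (p)) (s (p) (h)) (s (p) (h))), v1 ↦ (s (s (p) (h)) (q (w) (p) (p)))}


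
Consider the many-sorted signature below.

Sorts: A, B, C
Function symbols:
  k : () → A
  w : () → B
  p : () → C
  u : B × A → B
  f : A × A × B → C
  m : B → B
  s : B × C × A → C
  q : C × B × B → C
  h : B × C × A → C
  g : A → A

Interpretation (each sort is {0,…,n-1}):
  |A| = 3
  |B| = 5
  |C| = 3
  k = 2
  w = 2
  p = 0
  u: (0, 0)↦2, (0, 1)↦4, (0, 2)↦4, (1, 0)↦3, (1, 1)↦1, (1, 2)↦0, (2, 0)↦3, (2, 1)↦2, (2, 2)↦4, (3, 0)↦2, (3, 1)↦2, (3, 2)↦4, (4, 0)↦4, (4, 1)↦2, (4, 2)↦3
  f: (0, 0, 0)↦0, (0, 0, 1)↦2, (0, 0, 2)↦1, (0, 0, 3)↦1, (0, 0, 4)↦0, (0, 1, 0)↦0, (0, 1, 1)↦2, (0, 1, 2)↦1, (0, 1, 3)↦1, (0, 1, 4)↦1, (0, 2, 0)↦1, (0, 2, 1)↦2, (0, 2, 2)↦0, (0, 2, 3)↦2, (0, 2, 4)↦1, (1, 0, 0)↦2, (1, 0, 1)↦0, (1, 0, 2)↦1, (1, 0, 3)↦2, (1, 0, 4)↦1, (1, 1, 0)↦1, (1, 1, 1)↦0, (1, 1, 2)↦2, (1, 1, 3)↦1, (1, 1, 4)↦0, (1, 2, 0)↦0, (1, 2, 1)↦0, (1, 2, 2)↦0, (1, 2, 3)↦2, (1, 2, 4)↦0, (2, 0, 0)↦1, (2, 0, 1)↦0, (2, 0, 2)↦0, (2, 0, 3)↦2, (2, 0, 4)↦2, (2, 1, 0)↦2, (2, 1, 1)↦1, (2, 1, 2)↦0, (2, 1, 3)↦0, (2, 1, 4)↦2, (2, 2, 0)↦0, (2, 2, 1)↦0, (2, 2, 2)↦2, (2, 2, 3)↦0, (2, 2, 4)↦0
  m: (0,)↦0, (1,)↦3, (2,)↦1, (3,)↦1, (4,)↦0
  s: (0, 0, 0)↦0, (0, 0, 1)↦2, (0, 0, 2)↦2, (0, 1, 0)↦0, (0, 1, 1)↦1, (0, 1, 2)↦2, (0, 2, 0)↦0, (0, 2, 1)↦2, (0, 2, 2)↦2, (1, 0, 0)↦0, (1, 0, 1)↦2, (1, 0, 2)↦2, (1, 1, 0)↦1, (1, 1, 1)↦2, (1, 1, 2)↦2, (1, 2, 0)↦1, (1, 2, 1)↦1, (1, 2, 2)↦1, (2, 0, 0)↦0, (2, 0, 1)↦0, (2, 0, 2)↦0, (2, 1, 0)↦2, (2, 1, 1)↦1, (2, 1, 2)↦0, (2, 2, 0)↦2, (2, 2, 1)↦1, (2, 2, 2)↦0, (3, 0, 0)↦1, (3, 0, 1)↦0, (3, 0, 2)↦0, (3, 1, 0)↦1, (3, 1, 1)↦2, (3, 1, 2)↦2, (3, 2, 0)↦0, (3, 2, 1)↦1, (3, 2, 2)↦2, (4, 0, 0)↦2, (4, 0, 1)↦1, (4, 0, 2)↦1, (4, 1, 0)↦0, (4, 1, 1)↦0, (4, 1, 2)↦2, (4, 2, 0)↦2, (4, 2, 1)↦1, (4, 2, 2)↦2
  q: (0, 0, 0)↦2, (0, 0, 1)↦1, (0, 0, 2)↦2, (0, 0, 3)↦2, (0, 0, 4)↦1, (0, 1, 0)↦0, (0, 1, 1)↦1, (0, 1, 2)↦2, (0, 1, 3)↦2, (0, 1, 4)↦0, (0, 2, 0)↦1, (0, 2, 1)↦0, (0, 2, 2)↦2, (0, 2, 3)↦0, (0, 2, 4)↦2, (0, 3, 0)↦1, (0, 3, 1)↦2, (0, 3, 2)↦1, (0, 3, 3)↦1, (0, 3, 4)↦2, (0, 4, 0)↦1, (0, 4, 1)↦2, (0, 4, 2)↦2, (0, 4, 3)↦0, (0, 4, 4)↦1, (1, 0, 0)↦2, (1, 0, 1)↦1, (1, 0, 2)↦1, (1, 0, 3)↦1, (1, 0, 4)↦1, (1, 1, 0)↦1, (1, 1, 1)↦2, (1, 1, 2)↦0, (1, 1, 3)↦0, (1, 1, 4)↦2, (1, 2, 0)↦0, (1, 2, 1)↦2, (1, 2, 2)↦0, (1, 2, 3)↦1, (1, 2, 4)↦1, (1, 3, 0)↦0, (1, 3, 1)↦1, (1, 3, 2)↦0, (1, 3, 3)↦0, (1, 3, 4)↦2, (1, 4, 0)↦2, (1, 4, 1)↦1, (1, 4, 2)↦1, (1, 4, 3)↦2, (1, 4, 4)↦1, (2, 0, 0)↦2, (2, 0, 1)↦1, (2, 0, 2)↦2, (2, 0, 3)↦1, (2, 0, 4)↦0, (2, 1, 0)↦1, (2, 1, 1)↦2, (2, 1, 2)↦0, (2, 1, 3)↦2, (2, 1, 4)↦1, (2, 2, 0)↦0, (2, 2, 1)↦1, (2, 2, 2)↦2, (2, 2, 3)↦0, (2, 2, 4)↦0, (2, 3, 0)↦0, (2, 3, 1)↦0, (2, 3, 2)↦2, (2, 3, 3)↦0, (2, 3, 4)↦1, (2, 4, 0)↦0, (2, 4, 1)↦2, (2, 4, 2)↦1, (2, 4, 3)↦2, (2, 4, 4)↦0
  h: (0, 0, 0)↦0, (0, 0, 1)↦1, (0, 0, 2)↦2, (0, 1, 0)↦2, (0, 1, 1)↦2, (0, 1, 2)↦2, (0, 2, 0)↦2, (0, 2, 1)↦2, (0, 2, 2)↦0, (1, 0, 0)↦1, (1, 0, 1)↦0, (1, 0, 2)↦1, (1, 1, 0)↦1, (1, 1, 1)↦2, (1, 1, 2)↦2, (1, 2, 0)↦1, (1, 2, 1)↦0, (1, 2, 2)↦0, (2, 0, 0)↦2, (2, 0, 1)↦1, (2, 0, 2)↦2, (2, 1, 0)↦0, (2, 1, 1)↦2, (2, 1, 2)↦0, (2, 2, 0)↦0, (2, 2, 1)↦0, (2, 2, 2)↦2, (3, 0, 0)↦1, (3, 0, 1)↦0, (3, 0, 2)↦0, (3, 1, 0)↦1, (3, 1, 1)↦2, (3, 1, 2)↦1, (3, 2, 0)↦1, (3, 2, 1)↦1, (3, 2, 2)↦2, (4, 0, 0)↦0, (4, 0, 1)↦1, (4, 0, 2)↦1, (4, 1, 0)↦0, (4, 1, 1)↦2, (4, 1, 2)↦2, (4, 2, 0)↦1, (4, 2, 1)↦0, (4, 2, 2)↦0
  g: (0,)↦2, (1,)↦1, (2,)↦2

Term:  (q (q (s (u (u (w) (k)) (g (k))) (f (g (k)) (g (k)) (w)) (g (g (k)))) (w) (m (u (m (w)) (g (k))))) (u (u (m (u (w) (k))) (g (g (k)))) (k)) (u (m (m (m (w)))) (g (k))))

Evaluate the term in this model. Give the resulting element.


value = 1

  w = 2
  k = 2
  (u (w) (k)) = u(2, 2) = 4
  k = 2
  (g (k)) = g(2,) = 2
  (u (u (w) (k)) (g (k))) = u(4, 2) = 3
  k = 2
  (g (k)) = g(2,) = 2
  k = 2
  (g (k)) = g(2,) = 2
  w = 2
  (f (g (k)) (g (k)) (w)) = f(2, 2, 2) = 2
  k = 2
  (g (k)) = g(2,) = 2
  (g (g (k))) = g(2,) = 2
  (s (u (u (w) (k)) (g (k))) (f (g (k)) (g (k)) (w)) (g (g (k)))) = s(3, 2, 2) = 2
  w = 2
  w = 2
  (m (w)) = m(2,) = 1
  k = 2
  (g (k)) = g(2,) = 2
  (u (m (w)) (g (k))) = u(1, 2) = 0
  (m (u (m (w)) (g (k)))) = m(0,) = 0
  (q (s (u (u (w) (k)) (g (k))) (f (g (k)) (g (k)) (w)) (g (g (k)))) (w) (m (u (m (w)) (g (k))))) = q(2, 2, 0) = 0
  w = 2
  k = 2
  (u (w) (k)) = u(2, 2) = 4
  (m (u (w) (k))) = m(4,) = 0
  k = 2
  (g (k)) = g(2,) = 2
  (g (g (k))) = g(2,) = 2
  (u (m (u (w) (k))) (g (g (k)))) = u(0, 2) = 4
  k = 2
  (u (u (m (u (w) (k))) (g (g (k)))) (k)) = u(4, 2) = 3
  w = 2
  (m (w)) = m(2,) = 1
  (m (m (w))) = m(1,) = 3
  (m (m (m (w)))) = m(3,) = 1
  k = 2
  (g (k)) = g(2,) = 2
  (u (m (m (m (w)))) (g (k))) = u(1, 2) = 0
  (q (q (s (u (u (w) (k)) (g (k))) (f (g (k)) (g (k)) (w)) (g (g (k)))) (w) (m (u (m (w)) (g (k))))) (u (u (m (u (w) (k))) (g (g (k)))) (k)) (u (m (m (m (w)))) (g (k)))) = q(0, 3, 0) = 1


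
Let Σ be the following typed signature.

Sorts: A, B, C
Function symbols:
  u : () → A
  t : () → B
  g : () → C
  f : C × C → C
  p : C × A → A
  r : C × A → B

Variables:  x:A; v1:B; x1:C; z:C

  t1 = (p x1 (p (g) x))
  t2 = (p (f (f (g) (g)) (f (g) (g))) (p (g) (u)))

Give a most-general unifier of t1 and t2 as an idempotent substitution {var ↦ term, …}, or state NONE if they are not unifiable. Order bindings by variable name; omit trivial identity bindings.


{x ↦ (u), x1 ↦ (f (f (g) (g)) (f (g) (g)))}


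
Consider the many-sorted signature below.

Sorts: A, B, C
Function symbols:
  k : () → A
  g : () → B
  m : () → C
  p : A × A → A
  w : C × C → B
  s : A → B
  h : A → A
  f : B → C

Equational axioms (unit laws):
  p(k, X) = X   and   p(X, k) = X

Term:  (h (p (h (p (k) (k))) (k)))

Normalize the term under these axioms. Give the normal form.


normal form = (h (h (k)))

1. (h (p (h (p (k) (k))) (k)))  →  (h (h (p (k) (k))))
2. (h (h (p (k) (k))))  →  (h (h (k)))


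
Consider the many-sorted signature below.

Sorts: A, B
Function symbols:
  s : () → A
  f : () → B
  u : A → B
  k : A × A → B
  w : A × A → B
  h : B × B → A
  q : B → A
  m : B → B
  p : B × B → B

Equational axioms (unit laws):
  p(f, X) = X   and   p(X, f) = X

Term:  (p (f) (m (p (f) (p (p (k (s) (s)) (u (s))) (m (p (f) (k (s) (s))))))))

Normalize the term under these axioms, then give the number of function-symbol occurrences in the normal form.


1. (p (f) (m (p (f) (p (p (k (s) (s)) (u (s))) (m (p (f) (k (s) (s))))))))  →  (m (p (f) (p (p (k (s) (s)) (u (s))) (m (p (f) (k (s) (s)))))))
2. (m (p (f) (p (p (k (s) (s)) (u (s))) (m (p (f) (k (s) (s)))))))  →  (m (p (p (k (s) (s)) (u (s))) (m (p (f) (k (s) (s))))))
3. (m (p (p (k (s) (s)) (u (s))) (m (p (f) (k (s) (s))))))  →  (m (p (p (k (s) (s)) (u (s))) (m (k (s) (s)))))
normal form: (m (p (p (k (s) (s)) (u (s))) (m (k (s) (s)))))

size = 12


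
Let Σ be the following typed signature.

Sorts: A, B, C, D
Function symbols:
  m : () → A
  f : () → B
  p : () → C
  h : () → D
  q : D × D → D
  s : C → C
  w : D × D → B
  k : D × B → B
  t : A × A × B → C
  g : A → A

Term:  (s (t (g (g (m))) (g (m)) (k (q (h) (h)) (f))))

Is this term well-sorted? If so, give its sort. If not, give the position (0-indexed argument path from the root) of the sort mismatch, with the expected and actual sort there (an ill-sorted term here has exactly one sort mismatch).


        (m) : A
      (g (m)) : A
    (g (g (m))) : A
      (m) : A
    (g (m)) : A
        (h) : D
        (h) : D
      (q (h) (h)) : D
      (f) : B
    (k (q (h) (h)) (f)) : B
  (t (g (g (m))) (g (m)) (k (q (h) (h)) (f))) : C
(s (t (g (g (m))) (g (m)) (k (q (h) (h)) (f)))) : C

well-sorted; sort = C


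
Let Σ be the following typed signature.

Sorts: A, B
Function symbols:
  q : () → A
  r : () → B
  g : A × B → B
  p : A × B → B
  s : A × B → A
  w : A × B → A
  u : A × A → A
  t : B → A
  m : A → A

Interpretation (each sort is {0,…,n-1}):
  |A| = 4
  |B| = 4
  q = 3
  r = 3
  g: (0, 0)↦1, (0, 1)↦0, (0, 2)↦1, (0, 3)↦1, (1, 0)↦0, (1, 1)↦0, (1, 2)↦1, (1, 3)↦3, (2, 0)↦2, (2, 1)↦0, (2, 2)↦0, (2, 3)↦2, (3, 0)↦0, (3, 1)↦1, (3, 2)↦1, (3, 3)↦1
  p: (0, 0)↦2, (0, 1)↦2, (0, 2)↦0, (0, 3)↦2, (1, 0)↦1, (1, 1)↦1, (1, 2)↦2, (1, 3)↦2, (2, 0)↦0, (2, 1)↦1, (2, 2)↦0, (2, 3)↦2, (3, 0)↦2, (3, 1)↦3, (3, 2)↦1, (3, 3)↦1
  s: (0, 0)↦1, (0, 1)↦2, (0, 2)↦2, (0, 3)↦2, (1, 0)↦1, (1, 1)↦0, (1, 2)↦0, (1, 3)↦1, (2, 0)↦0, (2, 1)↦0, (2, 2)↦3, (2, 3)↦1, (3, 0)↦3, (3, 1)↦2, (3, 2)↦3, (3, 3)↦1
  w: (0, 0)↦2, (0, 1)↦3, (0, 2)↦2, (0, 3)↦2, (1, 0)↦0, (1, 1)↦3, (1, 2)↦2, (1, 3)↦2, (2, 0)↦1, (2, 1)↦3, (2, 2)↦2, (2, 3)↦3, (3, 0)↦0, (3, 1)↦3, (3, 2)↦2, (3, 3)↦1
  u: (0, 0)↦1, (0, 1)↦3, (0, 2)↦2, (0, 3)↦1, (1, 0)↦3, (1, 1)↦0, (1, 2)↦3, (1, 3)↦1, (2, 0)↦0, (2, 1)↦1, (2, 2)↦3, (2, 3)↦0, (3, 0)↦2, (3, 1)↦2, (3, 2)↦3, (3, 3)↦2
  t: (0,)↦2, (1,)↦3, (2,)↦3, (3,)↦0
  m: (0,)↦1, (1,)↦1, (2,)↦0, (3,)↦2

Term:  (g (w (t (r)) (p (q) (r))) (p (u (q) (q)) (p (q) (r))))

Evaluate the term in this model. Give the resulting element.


value = 1

  r = 3
  (t (r)) = t(3,) = 0
  q = 3
  r = 3
  (p (q) (r)) = p(3, 3) = 1
  (w (t (r)) (p (q) (r))) = w(0, 1) = 3
  q = 3
  q = 3
  (u (q) (q)) = u(3, 3) = 2
  q = 3
  r = 3
  (p (q) (r)) = p(3, 3) = 1
  (p (u (q) (q)) (p (q) (r))) = p(2, 1) = 1
  (g (w (t (r)) (p (q) (r))) (p (u (q) (q)) (p (q) (r)))) = g(3, 1) = 1


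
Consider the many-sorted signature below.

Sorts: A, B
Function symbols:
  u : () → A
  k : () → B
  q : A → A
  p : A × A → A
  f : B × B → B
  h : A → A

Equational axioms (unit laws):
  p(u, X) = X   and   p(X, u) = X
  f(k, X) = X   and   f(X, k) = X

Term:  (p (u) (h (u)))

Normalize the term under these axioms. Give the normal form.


1. (p (u) (h (u)))  →  (h (u))

normal form = (h (u))


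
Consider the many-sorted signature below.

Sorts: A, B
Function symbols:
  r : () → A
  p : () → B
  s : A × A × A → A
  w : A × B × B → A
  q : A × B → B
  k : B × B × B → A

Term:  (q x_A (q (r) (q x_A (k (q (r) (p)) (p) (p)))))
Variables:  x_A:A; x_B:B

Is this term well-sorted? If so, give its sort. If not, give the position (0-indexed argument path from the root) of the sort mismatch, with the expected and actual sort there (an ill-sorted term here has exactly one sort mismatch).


  x_A : A
    (r) : A
      x_A : A
          (r) : A
          (p) : B
        (q (r) (p)) : B
        (p) : B
        (p) : B
      (k (q (r) (p)) (p) (p)) : A
    (q x_A (k (q (r) (p)) (p) (p))) : ✗ arg 1 at [1, 1, 1] has sort A, expected B

ill-sorted at position [1, 1, 1]: expected B, got A


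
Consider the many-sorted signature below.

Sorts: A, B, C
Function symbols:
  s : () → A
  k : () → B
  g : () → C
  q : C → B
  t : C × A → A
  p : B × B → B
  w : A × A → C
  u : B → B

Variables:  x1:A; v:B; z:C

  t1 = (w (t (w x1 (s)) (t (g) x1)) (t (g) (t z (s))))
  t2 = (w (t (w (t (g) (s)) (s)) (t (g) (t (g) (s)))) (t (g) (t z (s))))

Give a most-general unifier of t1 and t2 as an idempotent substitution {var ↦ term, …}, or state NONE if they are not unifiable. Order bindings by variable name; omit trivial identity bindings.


{x1 ↦ (t (g) (s))}


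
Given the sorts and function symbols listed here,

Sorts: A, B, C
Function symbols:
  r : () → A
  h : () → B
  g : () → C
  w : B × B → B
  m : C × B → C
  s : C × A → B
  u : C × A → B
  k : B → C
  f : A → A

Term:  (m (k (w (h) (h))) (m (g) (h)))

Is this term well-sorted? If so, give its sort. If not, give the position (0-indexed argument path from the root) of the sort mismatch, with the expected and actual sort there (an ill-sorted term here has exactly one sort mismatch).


ill-sorted at position [1]: expected B, got C

      (h) : B
      (h) : B
    (w (h) (h)) : B
  (k (w (h) (h))) : C
    (g) : C
    (h) : B
  (m (g) (h)) : C
(m (k (w (h) (h))) (m (g) (h))) : ✗ arg 1 at [1] has sort C, expected B


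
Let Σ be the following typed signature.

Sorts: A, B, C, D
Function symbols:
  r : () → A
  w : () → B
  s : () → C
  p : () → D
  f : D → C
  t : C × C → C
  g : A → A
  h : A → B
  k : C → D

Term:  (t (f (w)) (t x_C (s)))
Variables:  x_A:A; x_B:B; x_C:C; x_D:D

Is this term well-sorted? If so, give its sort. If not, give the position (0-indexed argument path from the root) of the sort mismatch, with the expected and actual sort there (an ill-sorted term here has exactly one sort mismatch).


    (w) : B
  (f (w)) : ✗ arg 0 at [0, 0] has sort B, expected D
    x_C : C
    (s) : C
  (t x_C (s)) : C

ill-sorted at position [0, 0]: expected D, got B


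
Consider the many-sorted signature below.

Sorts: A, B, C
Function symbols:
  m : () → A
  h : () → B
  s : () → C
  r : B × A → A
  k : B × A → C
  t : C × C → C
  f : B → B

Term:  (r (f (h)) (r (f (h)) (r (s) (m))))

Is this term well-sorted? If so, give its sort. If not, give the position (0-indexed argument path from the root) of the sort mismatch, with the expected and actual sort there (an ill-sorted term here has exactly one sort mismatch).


    (h) : B
  (f (h)) : B
      (h) : B
    (f (h)) : B
      (s) : C
      (m) : A
    (r (s) (m)) : ✗ arg 0 at [1, 1, 0] has sort C, expected B

ill-sorted at position [1, 1, 0]: expected B, got C


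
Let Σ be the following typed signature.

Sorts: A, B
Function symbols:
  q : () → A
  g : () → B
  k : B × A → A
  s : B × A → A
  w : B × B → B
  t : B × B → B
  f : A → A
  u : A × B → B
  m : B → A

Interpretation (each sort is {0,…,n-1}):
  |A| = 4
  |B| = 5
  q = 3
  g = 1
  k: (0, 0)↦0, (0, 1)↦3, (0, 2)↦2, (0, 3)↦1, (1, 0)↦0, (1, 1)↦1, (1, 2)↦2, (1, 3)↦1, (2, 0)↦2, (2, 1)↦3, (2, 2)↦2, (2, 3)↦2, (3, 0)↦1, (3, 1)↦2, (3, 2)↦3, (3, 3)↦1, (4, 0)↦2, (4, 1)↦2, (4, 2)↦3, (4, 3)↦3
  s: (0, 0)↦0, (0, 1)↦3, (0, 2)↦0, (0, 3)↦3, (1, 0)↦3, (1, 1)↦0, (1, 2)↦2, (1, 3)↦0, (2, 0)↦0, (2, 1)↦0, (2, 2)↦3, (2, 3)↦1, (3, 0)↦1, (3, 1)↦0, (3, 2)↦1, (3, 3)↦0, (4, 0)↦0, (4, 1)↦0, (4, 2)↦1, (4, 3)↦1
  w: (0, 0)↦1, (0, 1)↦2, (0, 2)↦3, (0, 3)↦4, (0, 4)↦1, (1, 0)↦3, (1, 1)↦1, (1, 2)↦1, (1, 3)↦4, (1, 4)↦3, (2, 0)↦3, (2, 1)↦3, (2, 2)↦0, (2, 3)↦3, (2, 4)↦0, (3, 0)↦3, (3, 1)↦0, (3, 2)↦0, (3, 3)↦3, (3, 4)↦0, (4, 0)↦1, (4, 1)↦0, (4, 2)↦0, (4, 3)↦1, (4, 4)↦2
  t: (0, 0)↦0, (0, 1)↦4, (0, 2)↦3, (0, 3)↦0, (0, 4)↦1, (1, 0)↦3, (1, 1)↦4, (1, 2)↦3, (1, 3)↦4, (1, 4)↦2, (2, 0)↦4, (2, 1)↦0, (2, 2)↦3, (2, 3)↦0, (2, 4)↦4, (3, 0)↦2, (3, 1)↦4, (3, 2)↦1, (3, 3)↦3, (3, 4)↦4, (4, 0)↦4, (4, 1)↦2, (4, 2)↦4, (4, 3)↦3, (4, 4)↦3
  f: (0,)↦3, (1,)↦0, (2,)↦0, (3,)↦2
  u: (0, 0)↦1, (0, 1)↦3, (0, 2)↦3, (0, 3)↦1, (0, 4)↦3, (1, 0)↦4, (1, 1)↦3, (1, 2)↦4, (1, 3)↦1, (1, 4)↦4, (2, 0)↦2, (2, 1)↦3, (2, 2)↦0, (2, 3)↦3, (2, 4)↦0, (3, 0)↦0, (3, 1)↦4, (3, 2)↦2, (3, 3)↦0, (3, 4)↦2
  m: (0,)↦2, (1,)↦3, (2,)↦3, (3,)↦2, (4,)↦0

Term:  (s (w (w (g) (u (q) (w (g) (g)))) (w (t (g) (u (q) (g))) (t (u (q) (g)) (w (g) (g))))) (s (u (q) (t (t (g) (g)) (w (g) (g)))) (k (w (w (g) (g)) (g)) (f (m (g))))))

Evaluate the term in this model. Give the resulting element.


value = 0

  g = 1
  q = 3
  g = 1
  g = 1
  (w (g) (g)) = w(1, 1) = 1
  (u (q) (w (g) (g))) = u(3, 1) = 4
  (w (g) (u (q) (w (g) (g)))) = w(1, 4) = 3
  g = 1
  q = 3
  g = 1
  (u (q) (g)) = u(3, 1) = 4
  (t (g) (u (q) (g))) = t(1, 4) = 2
  q = 3
  g = 1
  (u (q) (g)) = u(3, 1) = 4
  g = 1
  g = 1
  (w (g) (g)) = w(1, 1) = 1
  (t (u (q) (g)) (w (g) (g))) = t(4, 1) = 2
  (w (t (g) (u (q) (g))) (t (u (q) (g)) (w (g) (g)))) = w(2, 2) = 0
  (w (w (g) (u (q) (w (g) (g)))) (w (t (g) (u (q) (g))) (t (u (q) (g)) (w (g) (g))))) = w(3, 0) = 3
  q = 3
  g = 1
  g = 1
  (t (g) (g)) = t(1, 1) = 4
  g = 1
  g = 1
  (w (g) (g)) = w(1, 1) = 1
  (t (t (g) (g)) (w (g) (g))) = t(4, 1) = 2
  (u (q) (t (t (g) (g)) (w (g) (g)))) = u(3, 2) = 2
  g = 1
  g = 1
  (w (g) (g)) = w(1, 1) = 1
  g = 1
  (w (w (g) (g)) (g)) = w(1, 1) = 1
  g = 1
  (m (g)) = m(1,) = 3
  (f (m (g))) = f(3,) = 2
  (k (w (w (g) (g)) (g)) (f (m (g)))) = k(1, 2) = 2
  (s (u (q) (t (t (g) (g)) (w (g) (g)))) (k (w (w (g) (g)) (g)) (f (m (g))))) = s(2, 2) = 3
  (s (w (w (g) (u (q) (w (g) (g)))) (w (t (g) (u (q) (g))) (t (u (q) (g)) (w (g) (g))))) (s (u (q) (t (t (g) (g)) (w (g) (g)))) (k (w (w (g) (g)) (g)) (f (m (g)))))) = s(3, 3) = 0


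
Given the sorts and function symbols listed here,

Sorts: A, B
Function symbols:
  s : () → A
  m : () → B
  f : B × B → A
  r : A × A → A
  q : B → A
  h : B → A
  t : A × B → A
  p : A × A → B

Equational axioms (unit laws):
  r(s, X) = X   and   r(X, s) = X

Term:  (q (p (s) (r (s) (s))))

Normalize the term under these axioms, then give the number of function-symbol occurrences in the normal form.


size = 4

1. (q (p (s) (r (s) (s))))  →  (q (p (s) (s)))
normal form: (q (p (s) (s)))


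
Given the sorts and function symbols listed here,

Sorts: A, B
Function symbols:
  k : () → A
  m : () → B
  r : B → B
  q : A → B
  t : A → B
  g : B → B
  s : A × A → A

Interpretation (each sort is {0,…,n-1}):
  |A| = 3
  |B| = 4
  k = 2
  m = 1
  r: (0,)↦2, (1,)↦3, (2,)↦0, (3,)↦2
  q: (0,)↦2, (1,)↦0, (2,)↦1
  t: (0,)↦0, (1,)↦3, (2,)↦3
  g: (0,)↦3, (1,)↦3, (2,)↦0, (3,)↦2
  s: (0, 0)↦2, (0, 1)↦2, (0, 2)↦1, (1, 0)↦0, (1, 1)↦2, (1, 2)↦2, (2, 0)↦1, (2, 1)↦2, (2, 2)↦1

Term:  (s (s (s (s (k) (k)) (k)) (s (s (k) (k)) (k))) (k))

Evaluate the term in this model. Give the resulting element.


value = 2

  k = 2
  k = 2
  (s (k) (k)) = s(2, 2) = 1
  k = 2
  (s (s (k) (k)) (k)) = s(1, 2) = 2
  k = 2
  k = 2
  (s (k) (k)) = s(2, 2) = 1
  k = 2
  (s (s (k) (k)) (k)) = s(1, 2) = 2
  (s (s (s (k) (k)) (k)) (s (s (k) (k)) (k))) = s(2, 2) = 1
  k = 2
  (s (s (s (s (k) (k)) (k)) (s (s (k) (k)) (k))) (k)) = s(1, 2) = 2


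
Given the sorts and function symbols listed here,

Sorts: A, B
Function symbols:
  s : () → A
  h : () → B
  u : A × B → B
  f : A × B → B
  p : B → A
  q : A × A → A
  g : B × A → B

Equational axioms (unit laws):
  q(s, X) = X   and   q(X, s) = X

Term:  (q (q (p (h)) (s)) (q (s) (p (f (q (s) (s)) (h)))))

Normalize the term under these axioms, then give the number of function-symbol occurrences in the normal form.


1. (q (q (p (h)) (s)) (q (s) (p (f (q (s) (s)) (h)))))  →  (q (p (h)) (q (s) (p (f (q (s) (s)) (h)))))
2. (q (p (h)) (q (s) (p (f (q (s) (s)) (h)))))  →  (q (p (h)) (p (f (q (s) (s)) (h))))
3. (q (p (h)) (p (f (q (s) (s)) (h))))  →  (q (p (h)) (p (f (s) (h))))
normal form: (q (p (h)) (p (f (s) (h))))

size = 7


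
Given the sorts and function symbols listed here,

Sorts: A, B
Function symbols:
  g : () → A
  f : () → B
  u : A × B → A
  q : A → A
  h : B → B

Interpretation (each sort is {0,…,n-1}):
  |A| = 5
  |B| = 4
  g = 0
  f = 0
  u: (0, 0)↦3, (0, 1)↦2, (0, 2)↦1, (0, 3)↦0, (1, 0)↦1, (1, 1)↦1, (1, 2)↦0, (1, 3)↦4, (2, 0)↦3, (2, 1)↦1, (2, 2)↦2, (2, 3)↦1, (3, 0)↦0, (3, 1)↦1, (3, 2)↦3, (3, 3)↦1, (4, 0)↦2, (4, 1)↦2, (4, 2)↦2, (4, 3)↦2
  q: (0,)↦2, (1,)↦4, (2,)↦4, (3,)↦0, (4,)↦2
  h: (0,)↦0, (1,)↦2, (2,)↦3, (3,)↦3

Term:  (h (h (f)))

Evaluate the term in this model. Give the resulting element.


  f = 0
  (h (f)) = h(0,) = 0
  (h (h (f))) = h(0,) = 0

value = 0


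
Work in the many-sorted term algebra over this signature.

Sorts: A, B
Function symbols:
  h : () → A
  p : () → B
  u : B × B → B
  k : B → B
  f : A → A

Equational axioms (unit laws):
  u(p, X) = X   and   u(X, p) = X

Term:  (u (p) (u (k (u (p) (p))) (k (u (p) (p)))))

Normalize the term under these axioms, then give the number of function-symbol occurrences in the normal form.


1. (u (p) (u (k (u (p) (p))) (k (u (p) (p)))))  →  (u (k (u (p) (p))) (k (u (p) (p))))
2. (u (k (u (p) (p))) (k (u (p) (p))))  →  (u (k (p)) (k (u (p) (p))))
3. (u (k (p)) (k (u (p) (p))))  →  (u (k (p)) (k (p)))
normal form: (u (k (p)) (k (p)))

size = 5


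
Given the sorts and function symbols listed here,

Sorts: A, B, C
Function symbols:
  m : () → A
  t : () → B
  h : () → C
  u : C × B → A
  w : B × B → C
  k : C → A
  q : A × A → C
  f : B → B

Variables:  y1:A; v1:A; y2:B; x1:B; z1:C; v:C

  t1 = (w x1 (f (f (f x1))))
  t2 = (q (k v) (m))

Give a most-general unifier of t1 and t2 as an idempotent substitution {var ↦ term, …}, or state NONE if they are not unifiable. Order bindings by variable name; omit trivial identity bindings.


NONE (not unifiable)

head clash or occurs-check failure — not unifiable


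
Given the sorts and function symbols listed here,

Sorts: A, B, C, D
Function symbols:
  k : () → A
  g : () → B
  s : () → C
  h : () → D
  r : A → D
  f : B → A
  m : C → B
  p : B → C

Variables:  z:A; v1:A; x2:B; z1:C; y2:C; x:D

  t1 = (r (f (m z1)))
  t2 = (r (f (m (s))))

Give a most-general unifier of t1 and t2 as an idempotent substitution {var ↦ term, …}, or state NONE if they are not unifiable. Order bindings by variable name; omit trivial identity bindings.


{z1 ↦ (s)}


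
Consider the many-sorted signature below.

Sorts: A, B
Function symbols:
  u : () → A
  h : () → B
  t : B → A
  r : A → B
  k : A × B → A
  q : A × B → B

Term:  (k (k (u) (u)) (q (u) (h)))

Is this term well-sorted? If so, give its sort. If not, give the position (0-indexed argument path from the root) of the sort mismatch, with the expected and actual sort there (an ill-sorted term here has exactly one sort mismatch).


    (u) : A
    (u) : A
  (k (u) (u)) : ✗ arg 1 at [0, 1] has sort A, expected B
    (u) : A
    (h) : B
  (q (u) (h)) : B

ill-sorted at position [0, 1]: expected B, got A


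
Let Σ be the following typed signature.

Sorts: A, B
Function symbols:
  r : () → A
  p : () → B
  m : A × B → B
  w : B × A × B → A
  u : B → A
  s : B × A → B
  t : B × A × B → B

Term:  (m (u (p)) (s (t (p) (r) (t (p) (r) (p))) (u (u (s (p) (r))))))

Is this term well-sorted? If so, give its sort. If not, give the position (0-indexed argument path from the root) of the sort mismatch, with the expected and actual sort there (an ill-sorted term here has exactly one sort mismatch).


ill-sorted at position [1, 1, 0]: expected B, got A

    (p) : B
  (u (p)) : A
      (p) : B
      (r) : A
        (p) : B
        (r) : A
        (p) : B
      (t (p) (r) (p)) : B
    (t (p) (r) (t (p) (r) (p))) : B
          (p) : B
          (r) : A
        (s (p) (r)) : B
      (u (s (p) (r))) : A
    (u (u (s (p) (r)))) : ✗ arg 0 at [1, 1, 0] has sort A, expected B


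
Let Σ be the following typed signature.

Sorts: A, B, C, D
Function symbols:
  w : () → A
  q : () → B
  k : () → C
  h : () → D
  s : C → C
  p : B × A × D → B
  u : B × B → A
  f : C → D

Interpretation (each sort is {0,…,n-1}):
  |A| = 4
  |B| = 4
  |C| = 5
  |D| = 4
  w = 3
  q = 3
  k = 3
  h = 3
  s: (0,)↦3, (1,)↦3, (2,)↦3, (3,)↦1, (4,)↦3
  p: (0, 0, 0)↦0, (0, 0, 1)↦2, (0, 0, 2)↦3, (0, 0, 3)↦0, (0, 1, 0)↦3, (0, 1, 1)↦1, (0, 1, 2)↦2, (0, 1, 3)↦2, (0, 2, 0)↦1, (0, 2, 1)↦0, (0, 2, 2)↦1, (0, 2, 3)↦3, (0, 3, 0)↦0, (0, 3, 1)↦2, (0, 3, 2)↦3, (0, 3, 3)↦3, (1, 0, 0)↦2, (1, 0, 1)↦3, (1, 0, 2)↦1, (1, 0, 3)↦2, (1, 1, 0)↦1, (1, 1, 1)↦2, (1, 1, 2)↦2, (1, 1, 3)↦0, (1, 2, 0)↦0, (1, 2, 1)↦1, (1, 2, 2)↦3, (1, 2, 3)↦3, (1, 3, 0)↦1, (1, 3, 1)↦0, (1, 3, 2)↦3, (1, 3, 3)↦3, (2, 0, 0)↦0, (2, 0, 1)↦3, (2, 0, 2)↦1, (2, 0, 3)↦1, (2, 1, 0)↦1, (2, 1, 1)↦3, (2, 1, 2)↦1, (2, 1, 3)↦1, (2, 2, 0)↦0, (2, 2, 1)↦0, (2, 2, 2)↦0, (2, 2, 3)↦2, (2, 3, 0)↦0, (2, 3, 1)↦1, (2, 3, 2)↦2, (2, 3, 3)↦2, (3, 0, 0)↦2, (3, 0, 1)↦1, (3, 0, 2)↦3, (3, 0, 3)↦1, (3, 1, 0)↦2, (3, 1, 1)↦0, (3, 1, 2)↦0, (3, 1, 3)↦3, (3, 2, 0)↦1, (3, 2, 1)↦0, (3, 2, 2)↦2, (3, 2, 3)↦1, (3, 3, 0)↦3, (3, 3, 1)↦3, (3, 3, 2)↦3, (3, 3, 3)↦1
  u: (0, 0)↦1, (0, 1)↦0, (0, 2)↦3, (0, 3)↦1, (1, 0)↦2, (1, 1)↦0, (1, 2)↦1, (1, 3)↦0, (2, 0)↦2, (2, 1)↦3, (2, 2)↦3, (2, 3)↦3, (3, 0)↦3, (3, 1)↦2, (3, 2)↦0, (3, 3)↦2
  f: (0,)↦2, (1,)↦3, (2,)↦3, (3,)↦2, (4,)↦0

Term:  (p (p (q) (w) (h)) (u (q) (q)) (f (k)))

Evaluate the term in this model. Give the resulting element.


value = 3

  q = 3
  w = 3
  h = 3
  (p (q) (w) (h)) = p(3, 3, 3) = 1
  q = 3
  q = 3
  (u (q) (q)) = u(3, 3) = 2
  k = 3
  (f (k)) = f(3,) = 2
  (p (p (q) (w) (h)) (u (q) (q)) (f (k))) = p(1, 2, 2) = 3


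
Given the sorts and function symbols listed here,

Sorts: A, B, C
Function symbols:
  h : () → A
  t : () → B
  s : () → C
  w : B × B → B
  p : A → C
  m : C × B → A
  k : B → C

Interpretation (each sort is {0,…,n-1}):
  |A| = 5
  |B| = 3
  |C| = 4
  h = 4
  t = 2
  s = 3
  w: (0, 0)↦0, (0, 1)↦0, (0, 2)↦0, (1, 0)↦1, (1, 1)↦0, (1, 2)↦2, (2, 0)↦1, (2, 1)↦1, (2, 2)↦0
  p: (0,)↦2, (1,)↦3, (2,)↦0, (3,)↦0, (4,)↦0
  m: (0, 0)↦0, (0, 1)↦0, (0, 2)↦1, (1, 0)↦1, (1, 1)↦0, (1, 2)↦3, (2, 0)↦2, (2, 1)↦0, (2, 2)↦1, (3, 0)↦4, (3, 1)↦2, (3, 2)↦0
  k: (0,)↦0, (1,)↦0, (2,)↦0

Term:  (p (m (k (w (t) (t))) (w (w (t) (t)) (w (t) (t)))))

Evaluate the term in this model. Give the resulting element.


value = 2

  t = 2
  t = 2
  (w (t) (t)) = w(2, 2) = 0
  (k (w (t) (t))) = k(0,) = 0
  t = 2
  t = 2
  (w (t) (t)) = w(2, 2) = 0
  t = 2
  t = 2
  (w (t) (t)) = w(2, 2) = 0
  (w (w (t) (t)) (w (t) (t))) = w(0, 0) = 0
  (m (k (w (t) (t))) (w (w (t) (t)) (w (t) (t)))) = m(0, 0) = 0
  (p (m (k (w (t) (t))) (w (w (t) (t)) (w (t) (t))))) = p(0,) = 2


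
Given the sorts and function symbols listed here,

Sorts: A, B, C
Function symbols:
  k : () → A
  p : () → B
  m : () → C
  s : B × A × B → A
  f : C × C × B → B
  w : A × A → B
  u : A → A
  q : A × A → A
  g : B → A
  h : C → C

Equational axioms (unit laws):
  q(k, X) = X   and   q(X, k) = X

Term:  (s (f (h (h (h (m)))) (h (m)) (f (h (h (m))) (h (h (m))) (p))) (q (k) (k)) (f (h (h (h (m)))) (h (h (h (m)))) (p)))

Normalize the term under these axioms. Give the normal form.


normal form = (s (f (h (h (h (m)))) (h (m)) (f (h (h (m))) (h (h (m))) (p))) (k) (f (h (h (h (m)))) (h (h (h (m)))) (p)))

1. (s (f (h (h (h (m)))) (h (m)) (f (h (h (m))) (h (h (m))) (p))) (q (k) (k)) (f (h (h (h (m)))) (h (h (h (m)))) (p)))  →  (s (f (h (h (h (m)))) (h (m)) (f (h (h (m))) (h (h (m))) (p))) (k) (f (h (h (h (m)))) (h (h (h (m)))) (p)))


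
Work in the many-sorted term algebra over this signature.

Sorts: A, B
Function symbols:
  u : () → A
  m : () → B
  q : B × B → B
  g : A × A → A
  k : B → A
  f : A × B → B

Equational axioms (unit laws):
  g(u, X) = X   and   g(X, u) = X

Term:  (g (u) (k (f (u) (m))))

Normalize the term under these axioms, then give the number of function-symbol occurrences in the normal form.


size = 4

1. (g (u) (k (f (u) (m))))  →  (k (f (u) (m)))
normal form: (k (f (u) (m)))


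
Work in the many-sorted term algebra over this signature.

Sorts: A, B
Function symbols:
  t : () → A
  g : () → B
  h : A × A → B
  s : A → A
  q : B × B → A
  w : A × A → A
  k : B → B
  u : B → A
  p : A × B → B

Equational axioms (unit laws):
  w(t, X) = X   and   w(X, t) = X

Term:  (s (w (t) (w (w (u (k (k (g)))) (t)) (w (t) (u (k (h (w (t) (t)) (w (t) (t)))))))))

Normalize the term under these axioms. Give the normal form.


normal form = (s (w (u (k (k (g)))) (u (k (h (t) (t))))))

1. (s (w (t) (w (w (u (k (k (g)))) (t)) (w (t) (u (k (h (w (t) (t)) (w (t) (t)))))))))  →  (s (w (w (u (k (k (g)))) (t)) (w (t) (u (k (h (w (t) (t)) (w (t) (t))))))))
2. (s (w (w (u (k (k (g)))) (t)) (w (t) (u (k (h (w (t) (t)) (w (t) (t))))))))  →  (s (w (u (k (k (g)))) (w (t) (u (k (h (w (t) (t)) (w (t) (t))))))))
3. (s (w (u (k (k (g)))) (w (t) (u (k (h (w (t) (t)) (w (t) (t))))))))  →  (s (w (u (k (k (g)))) (u (k (h (w (t) (t)) (w (t) (t)))))))
4. (s (w (u (k (k (g)))) (u (k (h (w (t) (t)) (w (t) (t)))))))  →  (s (w (u (k (k (g)))) (u (k (h (t) (w (t) (t)))))))
5. (s (w (u (k (k (g)))) (u (k (h (t) (w (t) (t)))))))  →  (s (w (u (k (k (g)))) (u (k (h (t) (t))))))


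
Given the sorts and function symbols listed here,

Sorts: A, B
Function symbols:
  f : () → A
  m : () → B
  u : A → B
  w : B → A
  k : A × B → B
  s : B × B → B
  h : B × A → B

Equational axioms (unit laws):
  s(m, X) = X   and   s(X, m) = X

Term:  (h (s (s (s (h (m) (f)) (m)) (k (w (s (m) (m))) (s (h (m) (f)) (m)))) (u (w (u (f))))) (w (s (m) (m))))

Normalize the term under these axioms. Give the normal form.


normal form = (h (s (s (h (m) (f)) (k (w (m)) (h (m) (f)))) (u (w (u (f))))) (w (m)))

1. (h (s (s (s (h (m) (f)) (m)) (k (w (s (m) (m))) (s (h (m) (f)) (m)))) (u (w (u (f))))) (w (s (m) (m))))  →  (h (s (s (h (m) (f)) (k (w (s (m) (m))) (s (h (m) (f)) (m)))) (u (w (u (f))))) (w (s (m) (m))))
2. (h (s (s (h (m) (f)) (k (w (s (m) (m))) (s (h (m) (f)) (m)))) (u (w (u (f))))) (w (s (m) (m))))  →  (h (s (s (h (m) (f)) (k (w (m)) (s (h (m) (f)) (m)))) (u (w (u (f))))) (w (s (m) (m))))
3. (h (s (s (h (m) (f)) (k (w (m)) (s (h (m) (f)) (m)))) (u (w (u (f))))) (w (s (m) (m))))  →  (h (s (s (h (m) (f)) (k (w (m)) (h (m) (f)))) (u (w (u (f))))) (w (s (m) (m))))
4. (h (s (s (h (m) (f)) (k (w (m)) (h (m) (f)))) (u (w (u (f))))) (w (s (m) (m))))  →  (h (s (s (h (m) (f)) (k (w (m)) (h (m) (f)))) (u (w (u (f))))) (w (m)))


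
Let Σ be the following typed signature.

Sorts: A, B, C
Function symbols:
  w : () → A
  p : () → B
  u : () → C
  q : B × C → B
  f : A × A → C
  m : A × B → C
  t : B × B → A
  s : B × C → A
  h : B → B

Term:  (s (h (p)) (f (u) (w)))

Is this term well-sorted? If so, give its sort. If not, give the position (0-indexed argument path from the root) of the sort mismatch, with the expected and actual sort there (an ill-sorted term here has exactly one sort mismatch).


ill-sorted at position [1, 0]: expected A, got C

    (p) : B
  (h (p)) : B
    (u) : C
    (w) : A
  (f (u) (w)) : ✗ arg 0 at [1, 0] has sort C, expected A


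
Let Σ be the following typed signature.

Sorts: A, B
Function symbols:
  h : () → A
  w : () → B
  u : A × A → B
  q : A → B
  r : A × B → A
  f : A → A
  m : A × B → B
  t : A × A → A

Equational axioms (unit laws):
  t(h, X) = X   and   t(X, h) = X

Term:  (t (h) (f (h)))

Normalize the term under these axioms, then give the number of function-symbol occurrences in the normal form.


1. (t (h) (f (h)))  →  (f (h))
normal form: (f (h))

size = 2


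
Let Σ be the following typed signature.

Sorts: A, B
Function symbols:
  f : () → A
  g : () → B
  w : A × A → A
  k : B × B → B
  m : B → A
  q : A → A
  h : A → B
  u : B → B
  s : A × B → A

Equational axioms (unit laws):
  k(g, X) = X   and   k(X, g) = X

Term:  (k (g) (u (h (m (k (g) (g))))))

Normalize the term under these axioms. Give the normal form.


normal form = (u (h (m (g))))

1. (k (g) (u (h (m (k (g) (g))))))  →  (u (h (m (k (g) (g)))))
2. (u (h (m (k (g) (g)))))  →  (u (h (m (g))))


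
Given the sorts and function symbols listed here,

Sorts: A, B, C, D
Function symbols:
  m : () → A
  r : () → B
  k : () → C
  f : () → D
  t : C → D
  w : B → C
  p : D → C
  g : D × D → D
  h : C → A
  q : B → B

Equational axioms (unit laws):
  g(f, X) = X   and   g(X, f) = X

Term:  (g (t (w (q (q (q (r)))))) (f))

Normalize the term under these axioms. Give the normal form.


1. (g (t (w (q (q (q (r)))))) (f))  →  (t (w (q (q (q (r))))))

normal form = (t (w (q (q (q (r))))))


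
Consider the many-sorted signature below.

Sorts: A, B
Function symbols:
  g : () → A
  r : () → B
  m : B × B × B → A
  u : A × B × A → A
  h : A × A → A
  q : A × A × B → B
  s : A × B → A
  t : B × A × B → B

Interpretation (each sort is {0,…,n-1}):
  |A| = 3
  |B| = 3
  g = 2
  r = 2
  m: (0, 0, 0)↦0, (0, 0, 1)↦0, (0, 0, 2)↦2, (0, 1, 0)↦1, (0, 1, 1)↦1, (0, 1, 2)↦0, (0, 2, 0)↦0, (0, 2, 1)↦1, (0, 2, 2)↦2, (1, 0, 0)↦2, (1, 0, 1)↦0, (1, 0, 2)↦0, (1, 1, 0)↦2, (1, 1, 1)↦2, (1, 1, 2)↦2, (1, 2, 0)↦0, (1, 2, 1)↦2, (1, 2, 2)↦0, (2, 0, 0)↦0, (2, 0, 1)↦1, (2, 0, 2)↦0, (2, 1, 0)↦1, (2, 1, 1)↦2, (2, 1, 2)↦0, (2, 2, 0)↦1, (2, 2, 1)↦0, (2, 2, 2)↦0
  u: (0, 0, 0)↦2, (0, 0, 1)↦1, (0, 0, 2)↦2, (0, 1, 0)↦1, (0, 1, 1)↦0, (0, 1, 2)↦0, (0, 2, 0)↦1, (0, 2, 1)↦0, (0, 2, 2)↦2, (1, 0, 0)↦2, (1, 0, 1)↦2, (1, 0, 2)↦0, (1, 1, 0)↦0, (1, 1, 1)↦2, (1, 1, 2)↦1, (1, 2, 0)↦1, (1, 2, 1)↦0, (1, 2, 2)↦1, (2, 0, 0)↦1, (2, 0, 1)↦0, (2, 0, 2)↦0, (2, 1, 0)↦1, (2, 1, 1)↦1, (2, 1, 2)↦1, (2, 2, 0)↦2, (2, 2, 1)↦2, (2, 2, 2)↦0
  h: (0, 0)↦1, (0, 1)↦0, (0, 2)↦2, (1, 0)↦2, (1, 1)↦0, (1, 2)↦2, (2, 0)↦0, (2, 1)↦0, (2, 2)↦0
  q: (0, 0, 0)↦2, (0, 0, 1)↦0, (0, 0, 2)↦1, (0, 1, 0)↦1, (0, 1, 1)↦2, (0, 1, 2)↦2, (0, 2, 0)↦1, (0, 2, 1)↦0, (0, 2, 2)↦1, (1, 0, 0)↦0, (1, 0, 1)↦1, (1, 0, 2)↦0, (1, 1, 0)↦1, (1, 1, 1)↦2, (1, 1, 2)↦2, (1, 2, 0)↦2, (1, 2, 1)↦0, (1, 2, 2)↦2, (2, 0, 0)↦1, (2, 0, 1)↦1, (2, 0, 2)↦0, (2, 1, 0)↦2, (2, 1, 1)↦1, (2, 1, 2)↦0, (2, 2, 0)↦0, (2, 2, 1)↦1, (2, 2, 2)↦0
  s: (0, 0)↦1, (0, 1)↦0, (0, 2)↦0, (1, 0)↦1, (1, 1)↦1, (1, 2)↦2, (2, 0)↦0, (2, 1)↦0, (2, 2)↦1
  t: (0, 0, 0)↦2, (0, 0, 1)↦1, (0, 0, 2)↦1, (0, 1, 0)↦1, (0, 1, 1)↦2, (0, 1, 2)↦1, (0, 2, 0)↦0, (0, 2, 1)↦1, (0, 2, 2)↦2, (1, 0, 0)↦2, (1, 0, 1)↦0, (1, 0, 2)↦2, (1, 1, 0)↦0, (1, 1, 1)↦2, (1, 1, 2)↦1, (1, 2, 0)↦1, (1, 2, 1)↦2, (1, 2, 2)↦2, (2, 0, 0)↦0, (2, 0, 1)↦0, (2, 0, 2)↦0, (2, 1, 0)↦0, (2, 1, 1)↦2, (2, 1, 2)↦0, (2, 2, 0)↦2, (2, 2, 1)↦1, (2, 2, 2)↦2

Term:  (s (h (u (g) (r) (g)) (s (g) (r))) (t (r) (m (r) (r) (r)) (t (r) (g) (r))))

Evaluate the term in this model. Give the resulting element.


value = 1

  g = 2
  r = 2
  g = 2
  (u (g) (r) (g)) = u(2, 2, 2) = 0
  g = 2
  r = 2
  (s (g) (r)) = s(2, 2) = 1
  (h (u (g) (r) (g)) (s (g) (r))) = h(0, 1) = 0
  r = 2
  r = 2
  r = 2
  r = 2
  (m (r) (r) (r)) = m(2, 2, 2) = 0
  r = 2
  g = 2
  r = 2
  (t (r) (g) (r)) = t(2, 2, 2) = 2
  (t (r) (m (r) (r) (r)) (t (r) (g) (r))) = t(2, 0, 2) = 0
  (s (h (u (g) (r) (g)) (s (g) (r))) (t (r) (m (r) (r) (r)) (t (r) (g) (r)))) = s(0, 0) = 1


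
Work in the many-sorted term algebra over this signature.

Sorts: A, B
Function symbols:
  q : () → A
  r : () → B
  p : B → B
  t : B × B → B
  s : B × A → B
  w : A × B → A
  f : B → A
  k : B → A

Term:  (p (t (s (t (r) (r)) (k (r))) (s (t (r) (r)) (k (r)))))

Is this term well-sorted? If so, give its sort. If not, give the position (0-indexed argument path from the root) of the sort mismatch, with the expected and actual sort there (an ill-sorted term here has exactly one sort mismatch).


well-sorted; sort = B

        (r) : B
        (r) : B
      (t (r) (r)) : B
        (r) : B
      (k (r)) : A
    (s (t (r) (r)) (k (r))) : B
        (r) : B
        (r) : B
      (t (r) (r)) : B
        (r) : B
      (k (r)) : A
    (s (t (r) (r)) (k (r))) : B
  (t (s (t (r) (r)) (k (r))) (s (t (r) (r)) (k (r)))) : B
(p (t (s (t (r) (r)) (k (r))) (s (t (r) (r)) (k (r))))) : B
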